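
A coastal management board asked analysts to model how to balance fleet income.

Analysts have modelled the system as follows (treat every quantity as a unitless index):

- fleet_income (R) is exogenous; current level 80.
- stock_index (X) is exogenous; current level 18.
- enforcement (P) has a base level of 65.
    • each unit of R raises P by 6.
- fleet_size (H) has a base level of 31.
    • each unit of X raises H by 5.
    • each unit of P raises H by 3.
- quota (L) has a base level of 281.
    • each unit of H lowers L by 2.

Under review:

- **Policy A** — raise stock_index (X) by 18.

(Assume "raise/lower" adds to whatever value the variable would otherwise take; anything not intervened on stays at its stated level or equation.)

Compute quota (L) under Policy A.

Policy A (X + 18):
  R = 80
  X = 18 + 18 = 36
  P = 65 + 6·80 = 545
  H = 31 + 5·36 + 3·545 = 1846
  L = 281 − 2·1846 = -3411

-3411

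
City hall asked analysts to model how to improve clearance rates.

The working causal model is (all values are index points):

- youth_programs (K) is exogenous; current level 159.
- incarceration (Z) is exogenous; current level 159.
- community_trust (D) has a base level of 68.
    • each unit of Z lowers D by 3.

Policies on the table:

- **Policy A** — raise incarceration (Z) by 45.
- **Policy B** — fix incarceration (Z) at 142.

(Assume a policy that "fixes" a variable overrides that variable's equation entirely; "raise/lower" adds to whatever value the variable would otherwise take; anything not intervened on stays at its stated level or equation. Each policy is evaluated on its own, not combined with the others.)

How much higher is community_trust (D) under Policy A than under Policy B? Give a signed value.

-186

Policy A (Z + 45):
  Z = 159 + 45 = 204
  D = 68 − 3·204 = -544
Policy B (Z := 142):
  Z = 142
  D = 68 − 3·142 = -358
D: -544 − (-358) = -186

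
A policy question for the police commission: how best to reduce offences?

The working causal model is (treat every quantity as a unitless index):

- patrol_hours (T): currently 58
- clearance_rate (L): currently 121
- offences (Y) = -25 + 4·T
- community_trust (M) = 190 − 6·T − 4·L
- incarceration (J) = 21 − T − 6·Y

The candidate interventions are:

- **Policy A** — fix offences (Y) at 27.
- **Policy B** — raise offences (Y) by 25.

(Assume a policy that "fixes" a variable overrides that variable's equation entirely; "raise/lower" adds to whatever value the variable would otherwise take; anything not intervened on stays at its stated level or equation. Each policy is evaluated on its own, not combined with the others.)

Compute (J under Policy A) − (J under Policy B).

Policy A (Y := 27):
  T = 58
  Y = 27
  J = 21 − 58 − 6·27 = -199
Policy B (Y + 25):
  T = 58
  Y = -25 + 4·58 (+25 from intervention) = 232
  J = 21 − 58 − 6·232 = -1429
J: -199 − (-1429) = 1230

1230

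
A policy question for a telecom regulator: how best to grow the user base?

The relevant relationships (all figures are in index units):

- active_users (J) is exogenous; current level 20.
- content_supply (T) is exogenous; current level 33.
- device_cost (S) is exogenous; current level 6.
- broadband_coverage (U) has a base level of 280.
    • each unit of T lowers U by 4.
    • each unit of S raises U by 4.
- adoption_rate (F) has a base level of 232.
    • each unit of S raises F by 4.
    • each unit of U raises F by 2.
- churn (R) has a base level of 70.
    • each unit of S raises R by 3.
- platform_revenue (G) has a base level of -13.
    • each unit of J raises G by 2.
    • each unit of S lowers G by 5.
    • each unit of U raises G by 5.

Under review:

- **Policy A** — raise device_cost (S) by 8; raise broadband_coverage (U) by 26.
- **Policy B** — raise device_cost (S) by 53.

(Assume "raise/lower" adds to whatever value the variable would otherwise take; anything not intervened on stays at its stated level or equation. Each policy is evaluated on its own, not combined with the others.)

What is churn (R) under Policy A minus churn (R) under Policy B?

-135

Policy A (S + 8, U + 26):
  S = 6 + 8 = 14
  R = 70 + 3·14 = 112
Policy B (S + 53):
  S = 6 + 53 = 59
  R = 70 + 3·59 = 247
R: 112 − 247 = -135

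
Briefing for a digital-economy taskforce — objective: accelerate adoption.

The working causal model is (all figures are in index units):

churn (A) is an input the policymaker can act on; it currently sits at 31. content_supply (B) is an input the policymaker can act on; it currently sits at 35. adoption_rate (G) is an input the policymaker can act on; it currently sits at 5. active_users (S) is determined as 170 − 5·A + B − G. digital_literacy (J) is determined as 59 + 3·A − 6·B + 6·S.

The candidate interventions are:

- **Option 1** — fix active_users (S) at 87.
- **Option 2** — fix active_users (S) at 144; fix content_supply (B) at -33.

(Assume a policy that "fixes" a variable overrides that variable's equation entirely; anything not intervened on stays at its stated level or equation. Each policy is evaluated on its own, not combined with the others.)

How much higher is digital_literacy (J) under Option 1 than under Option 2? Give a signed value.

-750

Option 1 (S := 87):
  A = 31
  B = 35
  G = 5
  S = 87
  J = 59 + 3·31 − 6·35 + 6·87 = 464
Option 2 (S := 144, B := -33):
  A = 31
  B = -33
  G = 5
  S = 144
  J = 59 + 3·31 − 6·(-33) + 6·144 = 1214
J: 464 − 1214 = -750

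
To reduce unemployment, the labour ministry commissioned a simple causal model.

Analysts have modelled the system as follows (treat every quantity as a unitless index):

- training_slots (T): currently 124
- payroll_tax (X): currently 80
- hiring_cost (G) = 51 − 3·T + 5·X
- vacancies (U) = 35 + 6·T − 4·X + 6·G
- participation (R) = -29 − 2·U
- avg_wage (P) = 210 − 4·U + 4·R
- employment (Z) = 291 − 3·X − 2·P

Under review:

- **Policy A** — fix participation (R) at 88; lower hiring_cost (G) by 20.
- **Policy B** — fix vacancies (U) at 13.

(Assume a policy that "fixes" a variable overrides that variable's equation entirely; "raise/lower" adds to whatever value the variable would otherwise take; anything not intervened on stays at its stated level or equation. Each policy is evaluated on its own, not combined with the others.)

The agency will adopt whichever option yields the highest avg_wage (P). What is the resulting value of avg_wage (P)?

Policy A (R := 88, G − 20):
  T = 124
  X = 80
  G = 51 − 3·124 + 5·80 (−20 from intervention) = 59
  U = 35 + 6·124 − 4·80 + 6·59 = 813
  R = 88
  P = 210 − 4·813 + 4·88 = -2690
Policy B (U := 13):
  T = 124
  X = 80
  G = 51 − 3·124 + 5·80 = 79
  U = 13
  R = -29 − 2·13 = -55
  P = 210 − 4·13 + 4·(-55) = -62
Comparing — Policy A: P=-2690, Policy B: P=-62. Highest is -62 (Policy B).

-62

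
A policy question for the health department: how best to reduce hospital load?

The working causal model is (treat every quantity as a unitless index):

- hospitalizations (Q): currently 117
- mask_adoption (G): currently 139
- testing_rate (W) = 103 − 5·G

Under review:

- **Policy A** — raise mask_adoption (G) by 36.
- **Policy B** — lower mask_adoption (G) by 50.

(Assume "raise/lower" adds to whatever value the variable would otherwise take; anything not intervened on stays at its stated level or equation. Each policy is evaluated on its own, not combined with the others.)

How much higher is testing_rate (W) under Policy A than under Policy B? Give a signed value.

Policy A (G + 36):
  G = 139 + 36 = 175
  W = 103 − 5·175 = -772
Policy B (G − 50):
  G = 139 − 50 = 89
  W = 103 − 5·89 = -342
W: -772 − (-342) = -430

-430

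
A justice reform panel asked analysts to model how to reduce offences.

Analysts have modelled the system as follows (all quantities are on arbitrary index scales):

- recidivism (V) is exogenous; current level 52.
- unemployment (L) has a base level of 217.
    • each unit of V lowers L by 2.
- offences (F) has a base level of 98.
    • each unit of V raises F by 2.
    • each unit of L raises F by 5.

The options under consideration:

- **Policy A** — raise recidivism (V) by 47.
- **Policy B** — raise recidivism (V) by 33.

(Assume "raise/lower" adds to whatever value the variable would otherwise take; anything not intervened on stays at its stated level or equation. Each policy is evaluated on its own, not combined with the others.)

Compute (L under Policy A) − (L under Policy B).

-28

Policy A (V + 47):
  V = 52 + 47 = 99
  L = 217 − 2·99 = 19
Policy B (V + 33):
  V = 52 + 33 = 85
  L = 217 − 2·85 = 47
L: 19 − 47 = -28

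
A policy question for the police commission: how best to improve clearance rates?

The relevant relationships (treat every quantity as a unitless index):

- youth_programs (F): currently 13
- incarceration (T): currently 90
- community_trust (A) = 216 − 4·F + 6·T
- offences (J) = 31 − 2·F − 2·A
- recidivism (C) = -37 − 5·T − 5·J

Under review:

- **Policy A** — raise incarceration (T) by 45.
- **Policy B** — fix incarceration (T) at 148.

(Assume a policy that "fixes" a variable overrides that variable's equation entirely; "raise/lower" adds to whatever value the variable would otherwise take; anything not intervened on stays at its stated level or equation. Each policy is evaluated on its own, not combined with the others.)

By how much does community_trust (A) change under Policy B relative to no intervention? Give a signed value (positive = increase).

Baseline:
  F = 13
  T = 90
  A = 216 − 4·13 + 6·90 = 704
Policy B (T := 148):
  F = 13
  T = 148
  A = 216 − 4·13 + 6·148 = 1052
Change in A: 1052 − 704 = 348

348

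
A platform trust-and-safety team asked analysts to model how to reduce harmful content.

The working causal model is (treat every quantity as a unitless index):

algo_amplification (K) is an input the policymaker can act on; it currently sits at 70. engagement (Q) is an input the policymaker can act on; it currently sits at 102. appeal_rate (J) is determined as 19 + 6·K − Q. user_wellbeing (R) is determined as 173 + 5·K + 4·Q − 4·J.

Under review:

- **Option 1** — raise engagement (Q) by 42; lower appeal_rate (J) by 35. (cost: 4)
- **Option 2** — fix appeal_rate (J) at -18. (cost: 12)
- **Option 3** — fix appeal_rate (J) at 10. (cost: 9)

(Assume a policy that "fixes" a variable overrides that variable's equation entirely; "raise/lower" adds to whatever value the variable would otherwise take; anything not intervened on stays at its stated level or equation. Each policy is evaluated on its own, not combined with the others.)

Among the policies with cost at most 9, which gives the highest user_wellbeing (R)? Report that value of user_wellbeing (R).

891

Option 1 (Q + 42, J − 35):
  K = 70
  Q = 102 + 42 = 144
  J = 19 + 6·70 − 144 (−35 from intervention) = 260
  R = 173 + 5·70 + 4·144 − 4·260 = 59
Option 3 (J := 10):
  K = 70
  Q = 102
  J = 10
  R = 173 + 5·70 + 4·102 − 4·10 = 891
Comparing — Option 1: R=59, Option 3: R=891. Highest is 891 (Option 3).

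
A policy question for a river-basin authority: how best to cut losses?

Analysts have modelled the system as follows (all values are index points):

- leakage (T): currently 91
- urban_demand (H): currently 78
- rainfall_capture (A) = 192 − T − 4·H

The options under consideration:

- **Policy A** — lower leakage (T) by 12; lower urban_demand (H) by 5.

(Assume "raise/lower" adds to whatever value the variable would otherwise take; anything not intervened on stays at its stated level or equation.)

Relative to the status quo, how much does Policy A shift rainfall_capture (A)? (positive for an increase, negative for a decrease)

32

Baseline:
  T = 91
  H = 78
  A = 192 − 91 − 4·78 = -211
Policy A (T − 12, H − 5):
  T = 91 − 12 = 79
  H = 78 − 5 = 73
  A = 192 − 79 − 4·73 = -179
Change in A: -179 − (-211) = 32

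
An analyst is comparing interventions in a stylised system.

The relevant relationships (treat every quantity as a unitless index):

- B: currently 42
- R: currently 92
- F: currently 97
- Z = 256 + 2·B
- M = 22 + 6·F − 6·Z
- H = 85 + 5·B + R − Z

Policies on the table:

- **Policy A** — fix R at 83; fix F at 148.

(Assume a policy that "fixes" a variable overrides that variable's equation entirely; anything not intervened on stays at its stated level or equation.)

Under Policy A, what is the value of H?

38

Policy A (R := 83, F := 148):
  B = 42
  R = 83
  Z = 256 + 2·42 = 340
  H = 85 + 5·42 + 83 − 340 = 38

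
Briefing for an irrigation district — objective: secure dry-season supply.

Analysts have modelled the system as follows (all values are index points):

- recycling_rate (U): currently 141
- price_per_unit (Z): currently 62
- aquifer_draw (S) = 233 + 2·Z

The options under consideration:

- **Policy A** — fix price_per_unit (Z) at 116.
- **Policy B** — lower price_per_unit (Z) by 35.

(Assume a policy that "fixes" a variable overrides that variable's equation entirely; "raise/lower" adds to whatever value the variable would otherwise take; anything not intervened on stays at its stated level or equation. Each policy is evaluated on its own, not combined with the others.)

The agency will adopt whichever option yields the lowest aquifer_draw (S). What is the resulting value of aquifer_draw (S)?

Policy A (Z := 116):
  Z = 116
  S = 233 + 2·116 = 465
Policy B (Z − 35):
  Z = 62 − 35 = 27
  S = 233 + 2·27 = 287
Comparing — Policy A: S=465, Policy B: S=287. Lowest is 287 (Policy B).

287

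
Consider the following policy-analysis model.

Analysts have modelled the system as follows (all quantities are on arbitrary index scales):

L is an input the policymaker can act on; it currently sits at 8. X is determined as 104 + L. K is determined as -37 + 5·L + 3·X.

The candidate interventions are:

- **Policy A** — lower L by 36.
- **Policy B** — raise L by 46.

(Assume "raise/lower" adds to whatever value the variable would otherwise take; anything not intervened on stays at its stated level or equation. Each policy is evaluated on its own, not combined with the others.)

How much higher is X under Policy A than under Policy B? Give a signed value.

Policy A (L − 36):
  L = 8 − 36 = -28
  X = 104 + (-28) = 76
Policy B (L + 46):
  L = 8 + 46 = 54
  X = 104 + 54 = 158
X: 76 − 158 = -82

-82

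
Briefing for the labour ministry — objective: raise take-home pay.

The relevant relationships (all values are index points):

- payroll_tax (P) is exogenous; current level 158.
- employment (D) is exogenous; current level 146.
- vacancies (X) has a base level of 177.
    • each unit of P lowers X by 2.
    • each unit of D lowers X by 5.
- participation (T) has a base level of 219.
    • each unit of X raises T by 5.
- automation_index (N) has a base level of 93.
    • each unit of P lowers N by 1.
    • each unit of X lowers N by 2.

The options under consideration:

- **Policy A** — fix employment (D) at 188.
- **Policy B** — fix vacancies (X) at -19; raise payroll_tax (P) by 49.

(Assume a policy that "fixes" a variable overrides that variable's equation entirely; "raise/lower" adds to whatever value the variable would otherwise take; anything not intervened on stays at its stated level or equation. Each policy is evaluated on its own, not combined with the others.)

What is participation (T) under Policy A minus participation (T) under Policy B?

-5300

Policy A (D := 188):
  P = 158
  D = 188
  X = 177 − 2·158 − 5·188 = -1079
  T = 219 + 5·(-1079) = -5176
Policy B (X := -19, P + 49):
  P = 158 + 49 = 207
  D = 146
  X = -19
  T = 219 + 5·(-19) = 124
T: -5176 − 124 = -5300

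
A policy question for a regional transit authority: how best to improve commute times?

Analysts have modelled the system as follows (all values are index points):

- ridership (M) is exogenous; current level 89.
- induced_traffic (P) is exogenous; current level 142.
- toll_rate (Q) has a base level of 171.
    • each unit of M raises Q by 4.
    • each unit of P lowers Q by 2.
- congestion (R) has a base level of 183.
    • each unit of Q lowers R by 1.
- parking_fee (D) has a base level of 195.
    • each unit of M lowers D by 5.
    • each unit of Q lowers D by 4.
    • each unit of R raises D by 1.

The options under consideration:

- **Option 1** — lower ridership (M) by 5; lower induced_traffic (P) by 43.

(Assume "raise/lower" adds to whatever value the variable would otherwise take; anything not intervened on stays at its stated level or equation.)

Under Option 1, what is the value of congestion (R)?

Option 1 (M − 5, P − 43):
  M = 89 − 5 = 84
  P = 142 − 43 = 99
  Q = 171 + 4·84 − 2·99 = 309
  R = 183 − 309 = -126

-126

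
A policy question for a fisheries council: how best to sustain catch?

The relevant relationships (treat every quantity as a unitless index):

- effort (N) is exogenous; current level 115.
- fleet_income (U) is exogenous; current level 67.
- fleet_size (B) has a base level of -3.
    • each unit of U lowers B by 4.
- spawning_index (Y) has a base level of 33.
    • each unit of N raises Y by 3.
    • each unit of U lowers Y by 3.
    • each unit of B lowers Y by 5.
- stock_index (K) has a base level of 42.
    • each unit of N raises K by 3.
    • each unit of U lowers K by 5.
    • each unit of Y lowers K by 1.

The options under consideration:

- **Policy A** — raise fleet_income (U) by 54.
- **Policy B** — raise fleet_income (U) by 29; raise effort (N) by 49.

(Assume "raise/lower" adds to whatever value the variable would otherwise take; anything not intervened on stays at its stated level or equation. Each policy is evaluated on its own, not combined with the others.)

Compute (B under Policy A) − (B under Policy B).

-100

Policy A (U + 54):
  U = 67 + 54 = 121
  B = -3 − 4·121 = -487
Policy B (U + 29, N + 49):
  U = 67 + 29 = 96
  B = -3 − 4·96 = -387
B: -487 − (-387) = -100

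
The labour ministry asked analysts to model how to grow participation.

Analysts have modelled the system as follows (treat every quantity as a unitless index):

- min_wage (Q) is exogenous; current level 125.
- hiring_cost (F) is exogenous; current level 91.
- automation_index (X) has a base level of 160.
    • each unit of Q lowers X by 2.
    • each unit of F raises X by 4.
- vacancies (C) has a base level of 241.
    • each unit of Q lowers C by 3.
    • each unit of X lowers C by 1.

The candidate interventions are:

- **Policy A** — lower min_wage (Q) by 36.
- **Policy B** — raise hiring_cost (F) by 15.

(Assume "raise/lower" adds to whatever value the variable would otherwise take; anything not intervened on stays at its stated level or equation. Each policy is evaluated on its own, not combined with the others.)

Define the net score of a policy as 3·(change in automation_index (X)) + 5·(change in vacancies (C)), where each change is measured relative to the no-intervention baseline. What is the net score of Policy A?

396

Baseline:
  Q = 125
  F = 91
  X = 160 − 2·125 + 4·91 = 274
  C = 241 − 3·125 − 274 = -408
Policy A (Q − 36):
  Q = 125 − 36 = 89
  F = 91
  X = 160 − 2·89 + 4·91 = 346
  C = 241 − 3·89 − 346 = -372
ΔX = 346 − 274 = 72; ΔC = -372 − (-408) = 36
Score = 3·72 + 5·36 = 396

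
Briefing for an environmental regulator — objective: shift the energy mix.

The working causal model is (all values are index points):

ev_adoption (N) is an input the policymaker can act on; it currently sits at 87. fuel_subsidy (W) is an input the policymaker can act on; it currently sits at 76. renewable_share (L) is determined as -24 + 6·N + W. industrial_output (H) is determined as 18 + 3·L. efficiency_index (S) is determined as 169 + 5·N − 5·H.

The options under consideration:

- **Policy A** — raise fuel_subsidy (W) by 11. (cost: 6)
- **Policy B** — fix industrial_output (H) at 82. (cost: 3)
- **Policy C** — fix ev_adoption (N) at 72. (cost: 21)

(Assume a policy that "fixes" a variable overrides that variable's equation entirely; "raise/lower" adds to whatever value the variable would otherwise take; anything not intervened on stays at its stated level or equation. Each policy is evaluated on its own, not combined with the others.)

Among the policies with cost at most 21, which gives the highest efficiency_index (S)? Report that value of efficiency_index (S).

194

Policy A (W + 11):
  N = 87
  W = 76 + 11 = 87
  L = -24 + 6·87 + 87 = 585
  H = 18 + 3·585 = 1773
  S = 169 + 5·87 − 5·1773 = -8261
Policy B (H := 82):
  N = 87
  W = 76
  L = -24 + 6·87 + 76 = 574
  H = 82
  S = 169 + 5·87 − 5·82 = 194
Policy C (N := 72):
  N = 72
  W = 76
  L = -24 + 6·72 + 76 = 484
  H = 18 + 3·484 = 1470
  S = 169 + 5·72 − 5·1470 = -6821
Comparing — Policy A: S=-8261, Policy B: S=194, Policy C: S=-6821. Highest is 194 (Policy B).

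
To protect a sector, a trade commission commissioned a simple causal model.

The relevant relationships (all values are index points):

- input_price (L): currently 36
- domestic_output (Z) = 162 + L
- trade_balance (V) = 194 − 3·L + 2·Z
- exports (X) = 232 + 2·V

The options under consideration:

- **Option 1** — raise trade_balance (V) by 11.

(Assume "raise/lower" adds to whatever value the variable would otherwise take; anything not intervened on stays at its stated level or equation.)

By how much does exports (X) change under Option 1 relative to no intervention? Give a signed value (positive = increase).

Baseline:
  L = 36
  Z = 162 + 36 = 198
  V = 194 − 3·36 + 2·198 = 482
  X = 232 + 2·482 = 1196
Option 1 (V + 11):
  L = 36
  Z = 162 + 36 = 198
  V = 194 − 3·36 + 2·198 (+11 from intervention) = 493
  X = 232 + 2·493 = 1218
Change in X: 1218 − 1196 = 22

22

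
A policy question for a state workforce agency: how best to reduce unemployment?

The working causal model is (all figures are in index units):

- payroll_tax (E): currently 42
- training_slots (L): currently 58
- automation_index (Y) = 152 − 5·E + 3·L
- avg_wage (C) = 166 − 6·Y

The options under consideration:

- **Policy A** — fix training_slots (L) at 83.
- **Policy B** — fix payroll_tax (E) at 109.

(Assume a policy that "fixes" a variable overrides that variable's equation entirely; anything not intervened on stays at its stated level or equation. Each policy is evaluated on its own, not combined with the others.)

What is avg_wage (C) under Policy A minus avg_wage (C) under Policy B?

-2460

Policy A (L := 83):
  E = 42
  L = 83
  Y = 152 − 5·42 + 3·83 = 191
  C = 166 − 6·191 = -980
Policy B (E := 109):
  E = 109
  L = 58
  Y = 152 − 5·109 + 3·58 = -219
  C = 166 − 6·(-219) = 1480
C: -980 − 1480 = -2460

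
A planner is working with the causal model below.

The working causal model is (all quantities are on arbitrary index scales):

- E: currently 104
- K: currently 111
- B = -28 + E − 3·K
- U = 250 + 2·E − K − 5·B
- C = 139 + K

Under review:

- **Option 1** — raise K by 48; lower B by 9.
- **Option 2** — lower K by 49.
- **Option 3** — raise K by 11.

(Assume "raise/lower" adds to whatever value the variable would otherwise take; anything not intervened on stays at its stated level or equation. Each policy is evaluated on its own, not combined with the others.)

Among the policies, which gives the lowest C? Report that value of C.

201

Option 1 (K + 48, B − 9):
  K = 111 + 48 = 159
  C = 139 + 159 = 298
Option 2 (K − 49):
  K = 111 − 49 = 62
  C = 139 + 62 = 201
Option 3 (K + 11):
  K = 111 + 11 = 122
  C = 139 + 122 = 261
Comparing — Option 1: C=298, Option 2: C=201, Option 3: C=261. Lowest is 201 (Option 2).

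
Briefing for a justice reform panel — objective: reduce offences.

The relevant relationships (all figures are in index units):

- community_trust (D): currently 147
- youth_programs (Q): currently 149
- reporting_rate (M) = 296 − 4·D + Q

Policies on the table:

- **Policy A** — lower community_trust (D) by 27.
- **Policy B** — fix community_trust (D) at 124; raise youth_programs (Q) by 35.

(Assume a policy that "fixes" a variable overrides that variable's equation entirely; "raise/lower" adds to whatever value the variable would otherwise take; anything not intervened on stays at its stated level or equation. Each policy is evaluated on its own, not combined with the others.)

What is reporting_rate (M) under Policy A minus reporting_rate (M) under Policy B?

-19

Policy A (D − 27):
  D = 147 − 27 = 120
  Q = 149
  M = 296 − 4·120 + 149 = -35
Policy B (D := 124, Q + 35):
  D = 124
  Q = 149 + 35 = 184
  M = 296 − 4·124 + 184 = -16
M: -35 − (-16) = -19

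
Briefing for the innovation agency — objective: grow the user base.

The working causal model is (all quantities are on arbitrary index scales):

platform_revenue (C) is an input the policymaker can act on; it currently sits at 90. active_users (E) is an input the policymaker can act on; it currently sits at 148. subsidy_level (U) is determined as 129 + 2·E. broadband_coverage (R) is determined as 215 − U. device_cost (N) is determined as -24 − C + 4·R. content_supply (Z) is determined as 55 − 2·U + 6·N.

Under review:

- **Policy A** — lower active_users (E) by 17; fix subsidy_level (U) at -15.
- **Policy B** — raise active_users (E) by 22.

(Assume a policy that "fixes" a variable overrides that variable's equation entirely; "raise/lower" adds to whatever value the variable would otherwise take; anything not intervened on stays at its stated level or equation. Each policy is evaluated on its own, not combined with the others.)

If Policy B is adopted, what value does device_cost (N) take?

-1130

Policy B (E + 22):
  C = 90
  E = 148 + 22 = 170
  U = 129 + 2·170 = 469
  R = 215 − 469 = -254
  N = -24 − 90 + 4·(-254) = -1130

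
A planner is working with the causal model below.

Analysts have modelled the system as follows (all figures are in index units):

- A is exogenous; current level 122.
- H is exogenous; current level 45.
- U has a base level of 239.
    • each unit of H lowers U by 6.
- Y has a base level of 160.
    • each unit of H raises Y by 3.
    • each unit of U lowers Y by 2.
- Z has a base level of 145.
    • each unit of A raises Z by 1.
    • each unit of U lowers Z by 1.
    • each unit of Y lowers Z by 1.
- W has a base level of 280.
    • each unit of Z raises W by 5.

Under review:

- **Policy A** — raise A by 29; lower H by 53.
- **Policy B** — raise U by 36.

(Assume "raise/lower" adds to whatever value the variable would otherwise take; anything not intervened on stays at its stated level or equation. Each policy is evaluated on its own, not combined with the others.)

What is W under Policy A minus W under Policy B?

2350

Policy A (A + 29, H − 53):
  A = 122 + 29 = 151
  H = 45 − 53 = -8
  U = 239 − 6·(-8) = 287
  Y = 160 + 3·(-8) − 2·287 = -438
  Z = 145 + 151 − 287 − (-438) = 447
  W = 280 + 5·447 = 2515
Policy B (U + 36):
  A = 122
  H = 45
  U = 239 − 6·45 (+36 from intervention) = 5
  Y = 160 + 3·45 − 2·5 = 285
  Z = 145 + 122 − 5 − 285 = -23
  W = 280 + 5·(-23) = 165
W: 2515 − 165 = 2350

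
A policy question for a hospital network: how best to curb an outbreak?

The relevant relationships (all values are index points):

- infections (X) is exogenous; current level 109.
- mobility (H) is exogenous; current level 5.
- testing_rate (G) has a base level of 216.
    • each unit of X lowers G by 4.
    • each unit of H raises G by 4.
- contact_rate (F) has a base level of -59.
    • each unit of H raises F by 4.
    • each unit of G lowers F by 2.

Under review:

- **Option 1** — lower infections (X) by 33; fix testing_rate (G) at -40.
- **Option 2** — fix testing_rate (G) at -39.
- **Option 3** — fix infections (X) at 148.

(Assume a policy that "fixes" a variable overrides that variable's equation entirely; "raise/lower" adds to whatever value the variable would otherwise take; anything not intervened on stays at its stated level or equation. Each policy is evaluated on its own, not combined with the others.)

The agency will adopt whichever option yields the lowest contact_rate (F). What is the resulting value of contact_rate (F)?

39

Option 1 (X − 33, G := -40):
  X = 109 − 33 = 76
  H = 5
  G = -40
  F = -59 + 4·5 − 2·(-40) = 41
Option 2 (G := -39):
  X = 109
  H = 5
  G = -39
  F = -59 + 4·5 − 2·(-39) = 39
Option 3 (X := 148):
  X = 148
  H = 5
  G = 216 − 4·148 + 4·5 = -356
  F = -59 + 4·5 − 2·(-356) = 673
Comparing — Option 1: F=41, Option 2: F=39, Option 3: F=673. Lowest is 39 (Option 2).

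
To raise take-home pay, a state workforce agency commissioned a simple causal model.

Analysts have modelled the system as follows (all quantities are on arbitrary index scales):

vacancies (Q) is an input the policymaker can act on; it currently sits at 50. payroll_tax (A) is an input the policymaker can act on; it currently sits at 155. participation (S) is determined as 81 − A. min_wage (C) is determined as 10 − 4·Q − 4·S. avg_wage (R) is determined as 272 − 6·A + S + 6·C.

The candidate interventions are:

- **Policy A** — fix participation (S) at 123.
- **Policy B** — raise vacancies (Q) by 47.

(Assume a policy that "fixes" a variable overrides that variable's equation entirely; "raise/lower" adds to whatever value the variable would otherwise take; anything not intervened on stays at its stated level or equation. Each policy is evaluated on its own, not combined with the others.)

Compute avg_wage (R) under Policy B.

Policy B (Q + 47):
  Q = 50 + 47 = 97
  A = 155
  S = 81 − 155 = -74
  C = 10 − 4·97 − 4·(-74) = -82
  R = 272 − 6·155 + (-74) + 6·(-82) = -1224

-1224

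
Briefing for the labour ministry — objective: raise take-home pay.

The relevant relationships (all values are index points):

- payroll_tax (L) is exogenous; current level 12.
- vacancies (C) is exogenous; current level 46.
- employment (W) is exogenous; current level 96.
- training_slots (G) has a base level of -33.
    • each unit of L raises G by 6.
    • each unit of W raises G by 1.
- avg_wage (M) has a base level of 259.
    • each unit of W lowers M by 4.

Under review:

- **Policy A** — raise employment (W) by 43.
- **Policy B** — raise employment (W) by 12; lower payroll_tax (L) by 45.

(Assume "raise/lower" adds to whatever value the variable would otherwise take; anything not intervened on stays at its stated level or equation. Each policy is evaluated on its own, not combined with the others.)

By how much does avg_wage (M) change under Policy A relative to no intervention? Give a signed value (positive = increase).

Baseline:
  W = 96
  M = 259 − 4·96 = -125
Policy A (W + 43):
  W = 96 + 43 = 139
  M = 259 − 4·139 = -297
Change in M: -297 − (-125) = -172

-172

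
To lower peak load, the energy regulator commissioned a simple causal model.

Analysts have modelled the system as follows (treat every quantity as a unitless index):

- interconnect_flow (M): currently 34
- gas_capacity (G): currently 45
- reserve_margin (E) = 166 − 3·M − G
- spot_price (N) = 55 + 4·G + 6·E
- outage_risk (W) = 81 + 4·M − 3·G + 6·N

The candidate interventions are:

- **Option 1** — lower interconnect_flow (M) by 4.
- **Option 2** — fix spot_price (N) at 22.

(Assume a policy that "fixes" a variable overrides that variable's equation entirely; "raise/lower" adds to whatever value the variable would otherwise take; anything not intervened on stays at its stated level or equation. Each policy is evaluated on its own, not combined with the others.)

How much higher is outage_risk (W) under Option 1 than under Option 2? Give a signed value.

2378

Option 1 (M − 4):
  M = 34 − 4 = 30
  G = 45
  E = 166 − 3·30 − 45 = 31
  N = 55 + 4·45 + 6·31 = 421
  W = 81 + 4·30 − 3·45 + 6·421 = 2592
Option 2 (N := 22):
  M = 34
  G = 45
  E = 166 − 3·34 − 45 = 19
  N = 22
  W = 81 + 4·34 − 3·45 + 6·22 = 214
W: 2592 − 214 = 2378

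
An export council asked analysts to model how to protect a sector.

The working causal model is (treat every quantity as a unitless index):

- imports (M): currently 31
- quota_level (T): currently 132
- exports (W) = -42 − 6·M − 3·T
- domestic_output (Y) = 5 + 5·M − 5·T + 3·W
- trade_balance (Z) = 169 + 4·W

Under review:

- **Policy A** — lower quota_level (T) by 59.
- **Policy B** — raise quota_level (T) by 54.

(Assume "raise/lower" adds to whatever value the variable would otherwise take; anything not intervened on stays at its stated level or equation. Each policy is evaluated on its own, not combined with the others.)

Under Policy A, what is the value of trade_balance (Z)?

-1619

Policy A (T − 59):
  M = 31
  T = 132 − 59 = 73
  W = -42 − 6·31 − 3·73 = -447
  Z = 169 + 4·(-447) = -1619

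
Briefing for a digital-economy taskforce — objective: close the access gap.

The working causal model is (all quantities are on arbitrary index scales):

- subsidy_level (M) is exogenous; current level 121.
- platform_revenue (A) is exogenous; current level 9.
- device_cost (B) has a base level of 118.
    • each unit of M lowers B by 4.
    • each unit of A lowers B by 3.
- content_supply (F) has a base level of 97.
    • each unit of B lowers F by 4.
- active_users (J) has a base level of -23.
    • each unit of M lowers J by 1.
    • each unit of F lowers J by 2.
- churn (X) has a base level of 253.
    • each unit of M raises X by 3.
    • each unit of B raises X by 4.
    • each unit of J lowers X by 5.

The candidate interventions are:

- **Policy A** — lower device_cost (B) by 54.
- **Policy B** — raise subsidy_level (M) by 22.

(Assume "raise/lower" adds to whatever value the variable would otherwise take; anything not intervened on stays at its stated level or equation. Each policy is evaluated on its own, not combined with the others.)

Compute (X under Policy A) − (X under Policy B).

-1400

Policy A (B − 54):
  M = 121
  A = 9
  B = 118 − 4·121 − 3·9 (−54 from intervention) = -447
  F = 97 − 4·(-447) = 1885
  J = -23 − 121 − 2·1885 = -3914
  X = 253 + 3·121 + 4·(-447) − 5·(-3914) = 18398
Policy B (M + 22):
  M = 121 + 22 = 143
  A = 9
  B = 118 − 4·143 − 3·9 = -481
  F = 97 − 4·(-481) = 2021
  J = -23 − 143 − 2·2021 = -4208
  X = 253 + 3·143 + 4·(-481) − 5·(-4208) = 19798
X: 18398 − 19798 = -1400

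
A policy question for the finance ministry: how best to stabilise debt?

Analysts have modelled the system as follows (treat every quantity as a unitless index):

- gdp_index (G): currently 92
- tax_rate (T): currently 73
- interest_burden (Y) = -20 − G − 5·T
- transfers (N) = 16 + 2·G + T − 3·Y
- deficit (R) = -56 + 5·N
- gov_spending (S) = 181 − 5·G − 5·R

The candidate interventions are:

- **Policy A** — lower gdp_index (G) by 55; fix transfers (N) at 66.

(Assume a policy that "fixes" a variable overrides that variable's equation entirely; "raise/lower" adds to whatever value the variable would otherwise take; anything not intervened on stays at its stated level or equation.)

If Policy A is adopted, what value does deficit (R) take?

Policy A (G − 55, N := 66):
  G = 92 − 55 = 37
  T = 73
  Y = -20 − 37 − 5·73 = -422
  N = 66
  R = -56 + 5·66 = 274

274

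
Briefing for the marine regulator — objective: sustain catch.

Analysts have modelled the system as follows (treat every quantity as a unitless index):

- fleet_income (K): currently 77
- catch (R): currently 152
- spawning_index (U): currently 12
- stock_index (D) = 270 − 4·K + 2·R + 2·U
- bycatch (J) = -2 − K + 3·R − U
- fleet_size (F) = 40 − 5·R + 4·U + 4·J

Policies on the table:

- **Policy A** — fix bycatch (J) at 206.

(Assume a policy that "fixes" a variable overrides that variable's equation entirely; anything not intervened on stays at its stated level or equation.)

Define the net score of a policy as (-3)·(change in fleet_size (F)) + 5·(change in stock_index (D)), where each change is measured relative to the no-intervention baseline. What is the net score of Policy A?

Baseline:
  K = 77
  R = 152
  U = 12
  D = 270 − 4·77 + 2·152 + 2·12 = 290
  J = -2 − 77 + 3·152 − 12 = 365
  F = 40 − 5·152 + 4·12 + 4·365 = 788
Policy A (J := 206):
  K = 77
  R = 152
  U = 12
  D = 270 − 4·77 + 2·152 + 2·12 = 290
  J = 206
  F = 40 − 5·152 + 4·12 + 4·206 = 152
ΔF = 152 − 788 = -636; ΔD = 290 − 290 = 0
Score = (-3)·(-636) + 5·0 = 1908

1908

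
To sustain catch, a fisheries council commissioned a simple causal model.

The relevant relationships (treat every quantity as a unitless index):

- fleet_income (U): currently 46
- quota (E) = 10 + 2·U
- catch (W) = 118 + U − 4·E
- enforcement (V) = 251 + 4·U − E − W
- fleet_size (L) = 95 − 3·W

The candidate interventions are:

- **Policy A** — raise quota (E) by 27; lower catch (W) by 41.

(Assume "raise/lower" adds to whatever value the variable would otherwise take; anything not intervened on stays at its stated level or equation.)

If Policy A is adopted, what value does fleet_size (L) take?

Policy A (E + 27, W − 41):
  U = 46
  E = 10 + 2·46 (+27 from intervention) = 129
  W = 118 + 46 − 4·129 (−41 from intervention) = -393
  L = 95 − 3·(-393) = 1274

1274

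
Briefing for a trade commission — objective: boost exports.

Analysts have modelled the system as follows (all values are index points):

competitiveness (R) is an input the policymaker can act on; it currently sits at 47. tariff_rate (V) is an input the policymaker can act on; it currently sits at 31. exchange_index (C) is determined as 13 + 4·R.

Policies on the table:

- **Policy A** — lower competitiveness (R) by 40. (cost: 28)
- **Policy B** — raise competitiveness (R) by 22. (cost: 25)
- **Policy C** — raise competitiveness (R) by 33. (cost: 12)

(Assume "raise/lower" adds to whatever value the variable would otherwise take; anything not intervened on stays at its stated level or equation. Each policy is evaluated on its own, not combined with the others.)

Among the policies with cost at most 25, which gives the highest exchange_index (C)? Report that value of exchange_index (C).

Policy B (R + 22):
  R = 47 + 22 = 69
  C = 13 + 4·69 = 289
Policy C (R + 33):
  R = 47 + 33 = 80
  C = 13 + 4·80 = 333
Comparing — Policy B: C=289, Policy C: C=333. Highest is 333 (Policy C).

333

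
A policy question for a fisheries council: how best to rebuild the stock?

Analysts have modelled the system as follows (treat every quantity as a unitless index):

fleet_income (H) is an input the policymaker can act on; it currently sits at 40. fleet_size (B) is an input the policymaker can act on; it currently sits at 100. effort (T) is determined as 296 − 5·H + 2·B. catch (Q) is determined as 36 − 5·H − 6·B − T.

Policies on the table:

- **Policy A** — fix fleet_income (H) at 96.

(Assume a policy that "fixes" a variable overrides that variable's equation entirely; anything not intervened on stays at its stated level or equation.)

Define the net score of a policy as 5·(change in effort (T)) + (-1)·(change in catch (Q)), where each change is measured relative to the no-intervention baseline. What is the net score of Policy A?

-1400

Baseline:
  H = 40
  B = 100
  T = 296 − 5·40 + 2·100 = 296
  Q = 36 − 5·40 − 6·100 − 296 = -1060
Policy A (H := 96):
  H = 96
  B = 100
  T = 296 − 5·96 + 2·100 = 16
  Q = 36 − 5·96 − 6·100 − 16 = -1060
ΔT = 16 − 296 = -280; ΔQ = -1060 − (-1060) = 0
Score = 5·(-280) + (-1)·0 = -1400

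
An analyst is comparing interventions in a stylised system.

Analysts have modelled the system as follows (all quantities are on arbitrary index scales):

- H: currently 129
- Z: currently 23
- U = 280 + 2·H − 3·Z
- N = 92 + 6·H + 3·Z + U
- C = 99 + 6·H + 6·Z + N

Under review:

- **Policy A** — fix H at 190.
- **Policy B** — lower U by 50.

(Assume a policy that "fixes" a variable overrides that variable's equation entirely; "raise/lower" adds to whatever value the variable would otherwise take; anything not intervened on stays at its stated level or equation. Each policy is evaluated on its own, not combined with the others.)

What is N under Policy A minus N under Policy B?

538

Policy A (H := 190):
  H = 190
  Z = 23
  U = 280 + 2·190 − 3·23 = 591
  N = 92 + 6·190 + 3·23 + 591 = 1892
Policy B (U − 50):
  H = 129
  Z = 23
  U = 280 + 2·129 − 3·23 (−50 from intervention) = 419
  N = 92 + 6·129 + 3·23 + 419 = 1354
N: 1892 − 1354 = 538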